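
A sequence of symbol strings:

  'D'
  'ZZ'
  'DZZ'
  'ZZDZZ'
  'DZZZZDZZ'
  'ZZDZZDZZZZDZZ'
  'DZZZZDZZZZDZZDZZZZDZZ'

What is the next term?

ZZDZZDZZZZDZZDZZZZDZZZZDZZDZZZZDZZ

Each term (from the third on) is the two preceding terms concatenated in order: term 3 = D·ZZ = DZZ.
So term 8 is ZZDZZDZZZZDZZ·DZZZZDZZZZDZZDZZZZDZZ.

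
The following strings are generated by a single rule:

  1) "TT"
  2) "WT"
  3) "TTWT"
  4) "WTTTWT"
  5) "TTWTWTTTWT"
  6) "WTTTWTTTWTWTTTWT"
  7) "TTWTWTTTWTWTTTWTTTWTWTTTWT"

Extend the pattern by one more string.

WTTTWTTTWTWTTTWTTTWTWTTTWTWTTTWTTTWTWTTTWT

This is a Fibonacci-style word recurrence s(k) = s(k−2)·s(k−1): e.g. TT·WT = TTWT.
Continuing: WTTTWTTTWTWTTTWT · TTWTWTTTWTWTTTWTTTWTWTTTWT gives term 8.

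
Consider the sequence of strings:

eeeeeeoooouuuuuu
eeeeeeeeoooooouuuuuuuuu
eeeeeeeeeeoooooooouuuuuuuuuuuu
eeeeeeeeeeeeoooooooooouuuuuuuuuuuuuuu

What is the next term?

eeeeeeeeeeeeeeoooooooooooouuuuuuuuuuuuuuuuuu

Reading off run lengths: e runs 6, 8, 10, 12; o runs 4, 6, 8, 10; u runs 6, 9, 12, 15 — each is linear in n, where the shown terms are n = 2, 3, 4, 5.
For the next term, n = 6, so the run lengths are 14, 12, 18.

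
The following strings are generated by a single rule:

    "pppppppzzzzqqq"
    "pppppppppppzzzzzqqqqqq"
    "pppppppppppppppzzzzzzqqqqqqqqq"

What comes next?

pppppppppppppppppppzzzzzzzqqqqqqqqqqqq

Each string has the form p^{4n+3} z^{n+3} q^{3n} (n = 1, 2, …).
For the next term, n = 4, so the run lengths are 19, 7, 12.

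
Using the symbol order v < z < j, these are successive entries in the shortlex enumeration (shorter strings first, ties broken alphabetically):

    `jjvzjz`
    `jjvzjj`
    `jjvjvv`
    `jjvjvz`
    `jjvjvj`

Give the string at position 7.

jjvjzz

Stepping forward 2 times from jjvjvj: jjvjvj → jjvjzv, then the target.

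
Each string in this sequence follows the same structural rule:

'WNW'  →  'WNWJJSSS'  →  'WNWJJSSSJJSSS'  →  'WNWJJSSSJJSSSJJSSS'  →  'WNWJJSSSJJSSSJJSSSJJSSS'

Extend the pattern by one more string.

The strings grow by a fixed suffix JJSSS each time.
Applying this once more to WNWJJSSSJJSSSJJSSSJJSSS:

WNWJJSSSJJSSSJJSSSJJSSSJJSSS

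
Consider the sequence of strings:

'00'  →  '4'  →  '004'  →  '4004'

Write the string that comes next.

0044004

From term 3 onward, concatenate the second-to-last term with the last: 00·4 = 004, 4·004 = 4004, …
The next term joins 004 and 4004.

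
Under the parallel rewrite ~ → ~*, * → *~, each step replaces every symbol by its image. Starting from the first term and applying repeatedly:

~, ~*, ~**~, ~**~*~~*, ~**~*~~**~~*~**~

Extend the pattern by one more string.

Rewriting the 16 symbols of ~**~*~~**~~*~**~ one by one yields ~* *~ *~ ~* *~ ~* ~* *~ *~ ~* ~* *~ ~* *~ *~ ~*; concatenated:

~**~*~~**~~*~**~*~~*~**~~**~*~~*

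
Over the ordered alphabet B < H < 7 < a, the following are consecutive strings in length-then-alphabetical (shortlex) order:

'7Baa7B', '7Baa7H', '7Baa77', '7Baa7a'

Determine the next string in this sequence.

Find the rightmost character of 7Baa7a below a, bump it to the next letter, and reset everything to its right to B.

7BaaaB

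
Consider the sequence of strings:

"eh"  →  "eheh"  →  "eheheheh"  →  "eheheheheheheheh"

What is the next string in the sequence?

eheheheheheheheheheheheheheheheh

s(k+1) = s(k)·s(k) — each term doubles the last.
So the next term is two copies of eheheheheheheheh.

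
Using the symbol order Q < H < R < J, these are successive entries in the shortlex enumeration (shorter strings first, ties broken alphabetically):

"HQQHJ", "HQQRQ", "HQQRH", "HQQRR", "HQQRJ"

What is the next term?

HQQJQ

Treat HQQRJ as a base-4 numeral over the given alphabet and add one, carrying through any trailing J's.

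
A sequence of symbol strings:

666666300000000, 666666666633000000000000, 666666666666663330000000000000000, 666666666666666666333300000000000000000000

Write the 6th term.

666666666666666666666666663333330000000000000000000000000000

Each string has the form 6^{4n-2} 3^{n-1} 0^{4n}, where the shown terms are n = 2, 3, 4, 5.
For term 6, n = 7, so the run lengths are 26, 6, 28.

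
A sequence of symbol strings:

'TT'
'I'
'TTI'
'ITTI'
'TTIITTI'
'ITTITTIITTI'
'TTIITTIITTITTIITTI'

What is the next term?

From term 3 onward, concatenate the second-to-last term with the last: TT·I = TTI, I·TTI = ITTI, …
So term 8 is ITTITTIITTI·TTIITTIITTITTIITTI.

ITTITTIITTITTIITTIITTITTIITTI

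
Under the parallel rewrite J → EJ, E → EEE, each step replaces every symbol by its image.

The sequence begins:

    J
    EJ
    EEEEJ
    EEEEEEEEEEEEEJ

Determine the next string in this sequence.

EEEEEEEEEEEEEEEEEEEEEEEEEEEEEEEEEEEEEEEEJ

Applying the rule to each of the 14 symbols of EEEEEEEEEEEEEJ gives the pieces EEE EEE EEE EEE EEE EEE EEE EEE EEE EEE EEE EEE EEE EJ, which concatenate to the answer.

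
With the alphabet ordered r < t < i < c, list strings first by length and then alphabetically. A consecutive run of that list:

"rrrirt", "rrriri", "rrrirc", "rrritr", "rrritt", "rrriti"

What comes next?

rrritc

Find the rightmost character of rrriti below c, bump it to the next letter, and reset everything to its right to r.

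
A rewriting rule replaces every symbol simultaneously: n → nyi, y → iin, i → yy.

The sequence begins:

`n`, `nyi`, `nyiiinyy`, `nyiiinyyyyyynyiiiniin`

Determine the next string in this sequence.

nyiiinyyyyyynyiiiniiniiniiniiniinnyiiinyyyyyynyiyyyynyi

Replace each of the 21 characters of nyiiinyyyyyynyiiiniin in place — nyi iin yy yy yy nyi iin iin iin iin iin iin nyi iin yy yy yy nyi yy yy nyi — and concatenate.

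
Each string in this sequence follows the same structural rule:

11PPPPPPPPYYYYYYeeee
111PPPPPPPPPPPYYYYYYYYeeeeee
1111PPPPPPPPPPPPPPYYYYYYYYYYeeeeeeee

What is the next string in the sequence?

11111PPPPPPPPPPPPPPPPPYYYYYYYYYYYYeeeeeeeeee

Each string has the form 1^{n} P^{3n+2} Y^{2n+2} e^{2n}, where the shown terms are n = 2, 3, 4.
Setting n = 5 gives 5, 17, 12, 10 characters in each block.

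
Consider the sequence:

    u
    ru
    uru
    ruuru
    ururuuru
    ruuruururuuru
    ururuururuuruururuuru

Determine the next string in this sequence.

Each term (from the third on) is the two preceding terms concatenated in order: term 3 = u·ru = uru.
The next term joins ruuruururuuru and ururuururuuruururuuru.

ruuruururuuruururuururuuruururuuru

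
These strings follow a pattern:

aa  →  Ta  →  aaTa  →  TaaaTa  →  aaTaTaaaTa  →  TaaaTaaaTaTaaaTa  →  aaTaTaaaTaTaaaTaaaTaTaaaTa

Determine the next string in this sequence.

This is a Fibonacci-style word recurrence s(k) = s(k−2)·s(k−1): e.g. aa·Ta = aaTa.
Continuing: TaaaTaaaTaTaaaTa · aaTaTaaaTaTaaaTaaaTaTaaaTa gives term 8.

TaaaTaaaTaTaaaTaaaTaTaaaTaTaaaTaaaTaTaaaTa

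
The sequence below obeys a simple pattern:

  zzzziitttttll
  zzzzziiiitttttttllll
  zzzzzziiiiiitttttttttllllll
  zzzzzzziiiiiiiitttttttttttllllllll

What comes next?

Reading off run lengths: z runs 4, 5, 6, 7; i runs 2, 4, 6, 8; t runs 5, 7, 9, 11; l runs 2, 4, 6, 8 — each is linear in n (n = 1, 2, …).
For the next term, n = 5, so the run lengths are 8, 10, 13, 10.

zzzzzzzziiiiiiiiiitttttttttttttllllllllll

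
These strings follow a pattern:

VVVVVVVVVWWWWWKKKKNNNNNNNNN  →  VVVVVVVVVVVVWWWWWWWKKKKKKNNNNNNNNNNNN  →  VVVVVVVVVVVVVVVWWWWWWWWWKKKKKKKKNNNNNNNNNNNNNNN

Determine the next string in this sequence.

Reading off run lengths: V runs 9, 12, 15; W runs 5, 7, 9; K runs 4, 6, 8; N runs 9, 12, 15 — each is linear in n, where the shown terms are n = 3, 4, 5.
For the next term, n = 6, so the run lengths are 18, 11, 10, 18.

VVVVVVVVVVVVVVVVVVWWWWWWWWWWWKKKKKKKKKKNNNNNNNNNNNNNNNNNN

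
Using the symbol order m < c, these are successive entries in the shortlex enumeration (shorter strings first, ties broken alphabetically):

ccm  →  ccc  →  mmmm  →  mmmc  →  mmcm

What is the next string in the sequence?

mmcc

Find the rightmost character of mmcm below c, bump it to the next letter, and reset everything to its right to m.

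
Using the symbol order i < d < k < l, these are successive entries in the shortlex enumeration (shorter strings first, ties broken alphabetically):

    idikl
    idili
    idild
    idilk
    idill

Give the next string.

iddii

Treat idill as a base-4 numeral over the given alphabet and add one, carrying through any trailing l's.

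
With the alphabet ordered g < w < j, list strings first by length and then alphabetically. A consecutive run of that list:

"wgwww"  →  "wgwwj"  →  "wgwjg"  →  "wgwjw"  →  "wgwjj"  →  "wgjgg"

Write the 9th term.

wgjwg

Stepping forward 3 times from wgjgg: wgjgg → wgjgw → wgjgj, then the target.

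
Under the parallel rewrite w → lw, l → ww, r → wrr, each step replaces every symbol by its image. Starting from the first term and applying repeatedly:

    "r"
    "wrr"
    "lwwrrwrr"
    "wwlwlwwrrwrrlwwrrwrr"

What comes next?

Replace each of the 20 characters of wwlwlwwrrwrrlwwrrwrr in place — lw lw ww lw ww lw lw wrr wrr lw wrr wrr ww lw lw wrr wrr lw wrr wrr — and concatenate.

lwlwwwlwwwlwlwwrrwrrlwwrrwrrwwlwlwwrrwrrlwwrrwrr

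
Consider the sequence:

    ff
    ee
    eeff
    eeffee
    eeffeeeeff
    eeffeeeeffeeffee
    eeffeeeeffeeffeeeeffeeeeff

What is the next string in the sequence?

eeffeeeeffeeffeeeeffeeeeffeeffeeeeffeeffee

This is a Fibonacci-style word recurrence s(k) = s(k−1)·s(k−2): e.g. ee·ff = eeff.
Continuing: eeffeeeeffeeffeeeeffeeeeff · eeffeeeeffeeffee gives term 8.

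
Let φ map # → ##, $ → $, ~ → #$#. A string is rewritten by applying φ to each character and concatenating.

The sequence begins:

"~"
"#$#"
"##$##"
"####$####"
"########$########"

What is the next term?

################$################

Applying the rule to each of the 17 symbols of ########$######## gives the pieces ## ## ## ## ## ## ## ## $ ## ## ## ## ## ## ## ##, which concatenate to the answer.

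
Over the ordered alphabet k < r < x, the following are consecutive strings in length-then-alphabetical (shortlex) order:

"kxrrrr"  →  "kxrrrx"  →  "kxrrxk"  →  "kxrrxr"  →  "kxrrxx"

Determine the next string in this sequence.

Find the rightmost character of kxrrxx below x, bump it to the next letter, and reset everything to its right to k.

kxrxkk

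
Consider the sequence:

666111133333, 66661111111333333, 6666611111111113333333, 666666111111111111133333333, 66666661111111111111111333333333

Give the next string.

Reading off run lengths: 6 runs 3, 4, 5, 6, 7; 1 runs 4, 7, 10, 13, 16; 3 runs 5, 6, 7, 8, 9 — each is linear in n, where the shown terms are n = 2, 3, 4, 5, 6.
For the next term, n = 7, so the run lengths are 8, 19, 10.

6666666611111111111111111113333333333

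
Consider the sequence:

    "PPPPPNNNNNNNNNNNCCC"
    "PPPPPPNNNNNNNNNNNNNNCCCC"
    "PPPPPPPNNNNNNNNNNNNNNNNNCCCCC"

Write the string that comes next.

PPPPPPPPNNNNNNNNNNNNNNNNNNNNCCCCCC

The n-th term is n+2 P's then 3n+2 N's then n C's, where the shown terms are n = 3, 4, 5.
For the next term, n = 6, so the run lengths are 8, 20, 6.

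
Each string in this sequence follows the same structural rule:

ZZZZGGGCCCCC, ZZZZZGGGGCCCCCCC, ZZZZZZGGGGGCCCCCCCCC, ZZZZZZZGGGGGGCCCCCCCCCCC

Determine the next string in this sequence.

Term n consists of n+1 Z's, followed by n G's, followed by 2n-1 C's, where the shown terms are n = 3, 4, 5, 6.
For the next term, n = 7, so the run lengths are 8, 7, 13.

ZZZZZZZZGGGGGGGCCCCCCCCCCCCC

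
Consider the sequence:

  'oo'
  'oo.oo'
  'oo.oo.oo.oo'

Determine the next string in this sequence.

Each string is two copies of the previous one joined by '.'.
Doubling oo.oo.oo.oo with '.' between the halves:

oo.oo.oo.oo.oo.oo.oo.oo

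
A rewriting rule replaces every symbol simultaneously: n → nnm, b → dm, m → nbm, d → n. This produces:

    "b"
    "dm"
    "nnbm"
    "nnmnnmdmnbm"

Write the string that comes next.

nnmnnmnbmnnmnnmnbmnnbmnnmdmnbm

Apply φ to nnmnnmdmnbm symbol by symbol: n→nnm, n→nnm, m→nbm, n→nnm, n→nnm, m→nbm, d→n, m→nbm, n→nnm, b→dm, m→nbm; joined: nnm nnm nbm nnm nnm nbm n nbm nnm dm nbm.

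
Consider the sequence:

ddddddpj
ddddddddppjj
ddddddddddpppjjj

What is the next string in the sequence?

ddddddddddddppppjjjj

Term n consists of 2n+2 d's, followed by n-1 p's, followed by n-1 j's, where the shown terms are n = 2, 3, 4.
Setting n = 5 gives 12, 4, 4 characters in each block.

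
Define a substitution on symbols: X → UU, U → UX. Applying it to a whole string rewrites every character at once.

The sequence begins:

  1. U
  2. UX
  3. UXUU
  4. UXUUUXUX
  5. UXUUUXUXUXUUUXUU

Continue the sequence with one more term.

UXUUUXUXUXUUUXUUUXUUUXUXUXUUUXUX

φ(UXUUUXUXUXUUUXUU) expands symbol-by-symbol to UX UU UX UX UX UU UX UU UX UU UX UX UX UU UX UX; joining the 16 pieces gives the next term.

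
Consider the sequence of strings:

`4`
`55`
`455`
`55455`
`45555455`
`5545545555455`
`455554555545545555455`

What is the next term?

5545545555455455554555545545555455

This is a Fibonacci-style word recurrence s(k) = s(k−2)·s(k−1): e.g. 4·55 = 455.
So term 8 is 5545545555455·455554555545545555455.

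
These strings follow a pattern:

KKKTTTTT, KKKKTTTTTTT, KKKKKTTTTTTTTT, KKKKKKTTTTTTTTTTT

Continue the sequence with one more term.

The n-th term is n+1 K's then 2n+1 T's, where the shown terms are n = 2, 3, 4, 5.
For the next term, n = 6, so the run lengths are 7, 13.

KKKKKKKTTTTTTTTTTTTT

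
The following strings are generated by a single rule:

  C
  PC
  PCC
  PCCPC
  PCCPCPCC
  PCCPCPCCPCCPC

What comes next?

From term 3 onward, concatenate the last term with the second-to-last: PC·C = PCC, PCC·PC = PCCPC, …
So term 7 is PCCPCPCCPCCPC·PCCPCPCC.

PCCPCPCCPCCPCPCCPCPCC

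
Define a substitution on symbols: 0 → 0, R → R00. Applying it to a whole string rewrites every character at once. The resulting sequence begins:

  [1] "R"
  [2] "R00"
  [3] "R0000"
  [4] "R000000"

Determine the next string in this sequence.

Expanding R000000: R→R00, 0→0, 0→0, 0→0, 0→0, 0→0, 0→0. Concatenated: R00 0 0 0 0 0 0.

R00000000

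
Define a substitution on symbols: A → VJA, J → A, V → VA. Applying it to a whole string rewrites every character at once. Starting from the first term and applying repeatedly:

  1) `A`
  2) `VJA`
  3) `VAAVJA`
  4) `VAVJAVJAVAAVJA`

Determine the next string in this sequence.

φ(VAVJAVJAVAAVJA) expands symbol-by-symbol to VA VJA VA A VJA VA A VJA VA VJA VJA VA A VJA; joining the 14 pieces gives the next term.

VAVJAVAAVJAVAAVJAVAVJAVJAVAAVJA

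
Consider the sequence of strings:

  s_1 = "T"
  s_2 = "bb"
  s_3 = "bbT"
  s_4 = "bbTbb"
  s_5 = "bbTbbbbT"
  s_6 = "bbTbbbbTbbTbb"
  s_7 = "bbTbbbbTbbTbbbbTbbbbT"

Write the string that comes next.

Each term (from the third on) is the previous term followed by the one before it: term 3 = bb·T = bbT.
So term 8 is bbTbbbbTbbTbbbbTbbbbT·bbTbbbbTbbTbb.

bbTbbbbTbbTbbbbTbbbbTbbTbbbbTbbTbb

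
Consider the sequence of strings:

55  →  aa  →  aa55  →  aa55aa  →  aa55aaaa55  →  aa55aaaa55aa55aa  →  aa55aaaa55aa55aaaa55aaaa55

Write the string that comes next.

This is a Fibonacci-style word recurrence s(k) = s(k−1)·s(k−2): e.g. aa·55 = aa55.
The next term joins aa55aaaa55aa55aaaa55aaaa55 and aa55aaaa55aa55aa.

aa55aaaa55aa55aaaa55aaaa55aa55aaaa55aa55aa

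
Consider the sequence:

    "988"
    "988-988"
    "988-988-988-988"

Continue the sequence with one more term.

Every step duplicates the string with '-' between the halves.
Doubling 988-988-988-988 with '-' between the halves:

988-988-988-988-988-988-988-988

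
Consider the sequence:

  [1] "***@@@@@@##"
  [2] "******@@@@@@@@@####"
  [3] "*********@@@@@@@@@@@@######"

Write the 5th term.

Term n consists of 3n *'s, followed by 3n+3 @'s, followed by 2n #'s (n = 1, 2, …).
At n = 5 the blocks have lengths 15, 18, 10.

***************@@@@@@@@@@@@@@@@@@##########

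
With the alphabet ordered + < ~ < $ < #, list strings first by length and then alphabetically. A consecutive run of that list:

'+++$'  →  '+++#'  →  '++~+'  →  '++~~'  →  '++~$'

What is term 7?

++$+

Continuing the enumeration 2 steps past ++~$: ++~$ → ++~# → (answer).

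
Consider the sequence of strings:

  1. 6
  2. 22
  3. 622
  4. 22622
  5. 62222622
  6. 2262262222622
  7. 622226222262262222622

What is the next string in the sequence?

2262262222622622226222262262222622

Each term (from the third on) is the two preceding terms concatenated in order: term 3 = 6·22 = 622.
Continuing: 2262262222622 · 622226222262262222622 gives term 8.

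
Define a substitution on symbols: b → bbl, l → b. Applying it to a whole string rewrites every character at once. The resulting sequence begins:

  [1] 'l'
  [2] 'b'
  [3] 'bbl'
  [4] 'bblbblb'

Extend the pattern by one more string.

bblbblbbblbblbbbl

Expanding bblbblb: b→bbl, b→bbl, l→b, b→bbl, b→bbl, l→b, b→bbl. Concatenated: bbl bbl b bbl bbl b bbl.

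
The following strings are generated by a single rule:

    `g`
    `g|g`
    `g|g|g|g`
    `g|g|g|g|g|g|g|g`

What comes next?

s(k+1) = s(k)·|·s(k) — each term doubles the last with '|' between the halves.
One more doubling of g|g|g|g|g|g|g|g gives the answer.

g|g|g|g|g|g|g|g|g|g|g|g|g|g|g|g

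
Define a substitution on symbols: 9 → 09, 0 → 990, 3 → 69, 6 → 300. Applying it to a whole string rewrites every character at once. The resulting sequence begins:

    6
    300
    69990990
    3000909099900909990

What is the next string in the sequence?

Replace each of the 19 characters of 3000909099900909990 in place — 69 990 990 990 09 990 09 990 09 09 09 990 990 09 990 09 09 09 990 — and concatenate.

69990990990099900999009090999099009990090909990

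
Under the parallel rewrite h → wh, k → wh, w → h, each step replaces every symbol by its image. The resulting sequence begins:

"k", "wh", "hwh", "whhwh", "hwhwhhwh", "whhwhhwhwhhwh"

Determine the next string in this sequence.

Rewriting the 13 symbols of whhwhhwhwhhwh one by one yields h wh wh h wh wh h wh h wh wh h wh; concatenated:

hwhwhhwhwhhwhhwhwhhwh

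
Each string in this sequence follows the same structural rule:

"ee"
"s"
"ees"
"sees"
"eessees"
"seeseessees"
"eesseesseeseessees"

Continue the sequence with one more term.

seeseesseeseesseesseeseessees

This is a Fibonacci-style word recurrence s(k) = s(k−2)·s(k−1): e.g. ee·s = ees.
The next term joins seeseessees and eesseesseeseessees.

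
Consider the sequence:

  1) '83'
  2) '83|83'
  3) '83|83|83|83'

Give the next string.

Each string is two copies of the previous one joined by '|'.
Doubling 83|83|83|83 with '|' between the halves:

83|83|83|83|83|83|83|83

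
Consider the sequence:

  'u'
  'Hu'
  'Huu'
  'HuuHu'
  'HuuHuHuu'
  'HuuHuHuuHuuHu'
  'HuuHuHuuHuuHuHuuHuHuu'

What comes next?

Each term (from the third on) is the previous term followed by the one before it: term 3 = Hu·u = Huu.
Continuing: HuuHuHuuHuuHuHuuHuHuu · HuuHuHuuHuuHu gives term 8.

HuuHuHuuHuuHuHuuHuHuuHuuHuHuuHuuHu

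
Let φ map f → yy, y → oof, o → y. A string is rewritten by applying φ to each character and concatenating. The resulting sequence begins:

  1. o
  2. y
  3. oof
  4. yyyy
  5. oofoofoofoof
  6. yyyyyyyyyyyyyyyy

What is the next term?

Rewriting the 16 symbols of yyyyyyyyyyyyyyyy one by one yields oof oof oof oof oof oof oof oof oof oof oof oof oof oof oof oof; concatenated:

oofoofoofoofoofoofoofoofoofoofoofoofoofoofoofoof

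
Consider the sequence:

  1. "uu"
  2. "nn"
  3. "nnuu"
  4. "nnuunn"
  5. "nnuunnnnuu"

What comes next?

Each term (from the third on) is the previous term followed by the one before it: term 3 = nn·uu = nnuu.
So term 6 is nnuunnnnuu·nnuunn.

nnuunnnnuunnuunn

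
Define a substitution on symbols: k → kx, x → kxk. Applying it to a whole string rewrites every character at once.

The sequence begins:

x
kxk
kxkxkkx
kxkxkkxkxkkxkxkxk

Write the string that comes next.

Applying the rule to each of the 17 symbols of kxkxkkxkxkkxkxkxk gives the pieces kx kxk kx kxk kx kx kxk kx kxk kx kx kxk kx kxk kx kxk kx, which concatenate to the answer.

kxkxkkxkxkkxkxkxkkxkxkkxkxkxkkxkxkkxkxkkx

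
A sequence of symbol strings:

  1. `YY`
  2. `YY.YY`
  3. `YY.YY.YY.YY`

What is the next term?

YY.YY.YY.YY.YY.YY.YY.YY

s(k+1) = s(k)·.·s(k) — each term doubles the last with '.' between the halves.
So the next term is two copies of YY.YY.YY.YY with '.' between the halves.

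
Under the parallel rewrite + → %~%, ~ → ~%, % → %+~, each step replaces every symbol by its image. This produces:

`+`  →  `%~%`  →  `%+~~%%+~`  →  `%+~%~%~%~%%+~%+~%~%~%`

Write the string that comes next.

%+~%~%~%%+~~%%+~~%%+~~%%+~%+~%~%~%%+~%~%~%%+~~%%+~~%%+~

φ(%+~%~%~%~%%+~%+~%~%~%) expands symbol-by-symbol to %+~ %~% ~% %+~ ~% %+~ ~% %+~ ~% %+~ %+~ %~% ~% %+~ %~% ~% %+~ ~% %+~ ~% %+~; joining the 21 pieces gives the next term.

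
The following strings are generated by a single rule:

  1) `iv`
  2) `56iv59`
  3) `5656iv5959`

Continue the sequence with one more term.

Every step adds 56 to the front and 59 to the end of the previous string.
One more step from 5656iv5959 gives the answer.

565656iv595959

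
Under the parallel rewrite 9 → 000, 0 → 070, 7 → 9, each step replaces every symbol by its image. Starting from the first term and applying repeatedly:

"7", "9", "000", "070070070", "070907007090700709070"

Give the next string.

Applying the rule to each of the 21 symbols of 070907007090700709070 gives the pieces 070 9 070 000 070 9 070 070 9 070 000 070 9 070 070 9 070 000 070 9 070, which concatenate to the answer.

070907000007090700709070000070907007090700000709070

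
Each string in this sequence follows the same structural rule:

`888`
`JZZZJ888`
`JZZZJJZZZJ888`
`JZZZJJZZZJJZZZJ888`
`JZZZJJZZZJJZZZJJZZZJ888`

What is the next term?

Each term is the previous one with JZZZJ prepended.
Applying this once more to JZZZJJZZZJJZZZJJZZZJ888:

JZZZJJZZZJJZZZJJZZZJJZZZJ888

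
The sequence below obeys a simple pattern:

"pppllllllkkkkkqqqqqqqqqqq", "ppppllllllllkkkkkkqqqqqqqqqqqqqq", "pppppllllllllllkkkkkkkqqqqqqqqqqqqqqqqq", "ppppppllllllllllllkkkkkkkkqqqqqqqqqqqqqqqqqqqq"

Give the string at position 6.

Each string has the form p^{n} l^{2n} k^{n+2} q^{3n+2}, where the shown terms are n = 3, 4, 5, 6.
At n = 8 the blocks have lengths 8, 16, 10, 26.

ppppppppllllllllllllllllkkkkkkkkkkqqqqqqqqqqqqqqqqqqqqqqqqqq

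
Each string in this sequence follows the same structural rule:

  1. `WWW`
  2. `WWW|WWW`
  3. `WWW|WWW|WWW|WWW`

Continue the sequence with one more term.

s(k+1) = s(k)·|·s(k) — each term doubles the last with '|' between the halves.
So the next term is two copies of WWW|WWW|WWW|WWW with '|' between the halves.

WWW|WWW|WWW|WWW|WWW|WWW|WWW|WWW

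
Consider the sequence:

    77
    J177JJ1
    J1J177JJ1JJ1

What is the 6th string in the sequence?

Each term wraps the previous one in J1 on the left and JJ1 on the right.
From J1J177JJ1JJ1, 3 further steps: J1J177JJ1JJ1 → J1J1J177JJ1JJ1JJ1 → J1J1J1J177JJ1JJ1JJ1JJ1 → (answer).

J1J1J1J1J177JJ1JJ1JJ1JJ1JJ1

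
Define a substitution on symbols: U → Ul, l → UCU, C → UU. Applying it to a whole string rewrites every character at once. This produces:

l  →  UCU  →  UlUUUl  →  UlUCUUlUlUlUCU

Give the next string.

Rewriting the 14 symbols of UlUCUUlUlUlUCU one by one yields Ul UCU Ul UU Ul Ul UCU Ul UCU Ul UCU Ul UU Ul; concatenated:

UlUCUUlUUUlUlUCUUlUCUUlUCUUlUUUl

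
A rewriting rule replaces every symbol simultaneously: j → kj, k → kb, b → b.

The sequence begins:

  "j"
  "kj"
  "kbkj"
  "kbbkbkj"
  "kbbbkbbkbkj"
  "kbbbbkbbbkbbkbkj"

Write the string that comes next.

kbbbbbkbbbbkbbbkbbkbkj

φ(kbbbbkbbbkbbkbkj) expands symbol-by-symbol to kb b b b b kb b b b kb b b kb b kb kj; joining the 16 pieces gives the next term.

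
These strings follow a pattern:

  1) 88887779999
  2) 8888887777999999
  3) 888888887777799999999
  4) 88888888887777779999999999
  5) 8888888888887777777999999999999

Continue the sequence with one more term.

888888888888887777777799999999999999

The n-th term is 2n 8's then n+1 7's then 2n 9's, where the shown terms are n = 2, 3, 4, 5, 6.
For the next term, n = 7, so the run lengths are 14, 8, 14.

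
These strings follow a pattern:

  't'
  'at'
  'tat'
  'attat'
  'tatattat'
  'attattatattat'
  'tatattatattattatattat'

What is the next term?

This is a Fibonacci-style word recurrence s(k) = s(k−2)·s(k−1): e.g. t·at = tat.
So term 8 is attattatattat·tatattatattattatattat.

attattatattattatattatattattatattat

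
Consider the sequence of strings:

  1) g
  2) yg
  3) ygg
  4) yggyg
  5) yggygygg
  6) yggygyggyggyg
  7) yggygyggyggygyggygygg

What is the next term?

yggygyggyggygyggygyggyggygyggyggyg

This is a Fibonacci-style word recurrence s(k) = s(k−1)·s(k−2): e.g. yg·g = ygg.
The next term joins yggygyggyggygyggygygg and yggygyggyggyg.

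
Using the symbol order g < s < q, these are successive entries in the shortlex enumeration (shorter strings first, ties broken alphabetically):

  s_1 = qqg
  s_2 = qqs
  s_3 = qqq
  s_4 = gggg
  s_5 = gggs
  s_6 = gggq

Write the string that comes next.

ggsg

The successor of gggq increments the rightmost position that isn't already q and resets every position after it to g.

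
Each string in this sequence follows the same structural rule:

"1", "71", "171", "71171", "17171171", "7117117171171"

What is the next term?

171711717117117171171

This is a Fibonacci-style word recurrence s(k) = s(k−2)·s(k−1): e.g. 1·71 = 171.
So term 7 is 17171171·7117117171171.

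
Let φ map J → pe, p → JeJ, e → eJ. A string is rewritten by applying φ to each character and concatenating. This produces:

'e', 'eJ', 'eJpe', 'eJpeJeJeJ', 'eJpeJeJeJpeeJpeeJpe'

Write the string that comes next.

Rewriting the 19 symbols of eJpeJeJeJpeeJpeeJpe one by one yields eJ pe JeJ eJ pe eJ pe eJ pe JeJ eJ eJ pe JeJ eJ eJ pe JeJ eJ; concatenated:

eJpeJeJeJpeeJpeeJpeJeJeJeJpeJeJeJeJpeJeJeJ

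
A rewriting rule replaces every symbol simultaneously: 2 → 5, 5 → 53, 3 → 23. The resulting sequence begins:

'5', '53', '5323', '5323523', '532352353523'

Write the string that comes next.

532352353523532353523

Apply φ to 532352353523 symbol by symbol: 5→53, 3→23, 2→5, 3→23, 5→53, 2→5, 3→23, 5→53, 3→23, 5→53, 2→5, 3→23; joined: 53 23 5 23 53 5 23 53 23 53 5 23.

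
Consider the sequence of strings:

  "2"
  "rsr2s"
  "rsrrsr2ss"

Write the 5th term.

rsrrsrrsrrsr2ssss

s(k+1) = rsr·s(k)·s, so each term gains rsr as a prefix and s as a suffix.
From rsrrsr2ss, 2 further steps: rsrrsr2ss → rsrrsrrsr2sss → (answer).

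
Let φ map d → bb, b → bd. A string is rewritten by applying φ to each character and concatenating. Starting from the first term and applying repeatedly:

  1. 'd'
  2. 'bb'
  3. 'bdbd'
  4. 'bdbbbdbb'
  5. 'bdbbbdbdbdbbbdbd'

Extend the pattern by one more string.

Applying the rule to each of the 16 symbols of bdbbbdbdbdbbbdbd gives the pieces bd bb bd bd bd bb bd bb bd bb bd bd bd bb bd bb, which concatenate to the answer.

bdbbbdbdbdbbbdbbbdbbbdbdbdbbbdbb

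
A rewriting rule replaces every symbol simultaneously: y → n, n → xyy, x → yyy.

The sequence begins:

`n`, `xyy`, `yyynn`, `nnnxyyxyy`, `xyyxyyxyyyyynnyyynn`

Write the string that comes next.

φ(xyyxyyxyyyyynnyyynn) expands symbol-by-symbol to yyy n n yyy n n yyy n n n n n xyy xyy n n n xyy xyy; joining the 19 pieces gives the next term.

yyynnyyynnyyynnnnnxyyxyynnnxyyxyy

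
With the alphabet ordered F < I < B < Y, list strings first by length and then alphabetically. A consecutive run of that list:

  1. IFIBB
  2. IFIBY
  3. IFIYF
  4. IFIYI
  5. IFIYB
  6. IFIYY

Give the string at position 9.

IFBFB

Continuing the enumeration 3 steps past IFIYY: IFIYY → IFBFF → IFBFI → (answer).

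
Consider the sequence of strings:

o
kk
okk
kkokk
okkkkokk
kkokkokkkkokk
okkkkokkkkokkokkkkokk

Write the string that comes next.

This is a Fibonacci-style word recurrence s(k) = s(k−2)·s(k−1): e.g. o·kk = okk.
The next term joins kkokkokkkkokk and okkkkokkkkokkokkkkokk.

kkokkokkkkokkokkkkokkkkokkokkkkokk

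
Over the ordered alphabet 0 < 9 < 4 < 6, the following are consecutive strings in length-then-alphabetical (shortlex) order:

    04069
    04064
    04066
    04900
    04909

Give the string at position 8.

Stepping forward 3 times from 04909: 04909 → 04904 → 04906, then the target.

04990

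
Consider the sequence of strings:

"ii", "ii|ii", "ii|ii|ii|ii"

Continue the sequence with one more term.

Every step duplicates the string with '|' between the halves.
So the next term is two copies of ii|ii|ii|ii with '|' between the halves.

ii|ii|ii|ii|ii|ii|ii|ii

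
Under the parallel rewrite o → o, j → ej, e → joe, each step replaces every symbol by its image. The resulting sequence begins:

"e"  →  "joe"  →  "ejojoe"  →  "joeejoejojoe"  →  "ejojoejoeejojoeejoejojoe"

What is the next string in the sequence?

Rewriting the 24 symbols of ejojoejoeejojoeejoejojoe one by one yields joe ej o ej o joe ej o joe joe ej o ej o joe joe ej o joe ej o ej o joe; concatenated:

joeejoejojoeejojoejoeejoejojoejoeejojoeejoejojoe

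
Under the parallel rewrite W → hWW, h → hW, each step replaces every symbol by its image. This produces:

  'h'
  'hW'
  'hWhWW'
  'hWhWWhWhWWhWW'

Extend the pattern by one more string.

hWhWWhWhWWhWWhWhWWhWhWWhWWhWhWWhWW

Applying the rule to each of the 13 symbols of hWhWWhWhWWhWW gives the pieces hW hWW hW hWW hWW hW hWW hW hWW hWW hW hWW hWW, which concatenate to the answer.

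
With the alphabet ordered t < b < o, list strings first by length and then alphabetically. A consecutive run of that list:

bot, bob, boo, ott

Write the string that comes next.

otb

Treat ott as a base-3 numeral over the given alphabet and add one, carrying through any trailing o's.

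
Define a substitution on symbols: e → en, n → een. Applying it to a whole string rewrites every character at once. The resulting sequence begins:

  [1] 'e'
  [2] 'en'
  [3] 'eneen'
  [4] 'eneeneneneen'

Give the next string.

eneeneneneeneneeneneeneneneen

Apply φ to eneeneneneen symbol by symbol: e→en, n→een, e→en, e→en, n→een, e→en, n→een, e→en, n→een, e→en, e→en, n→een; joined: en een en en een en een en een en en een.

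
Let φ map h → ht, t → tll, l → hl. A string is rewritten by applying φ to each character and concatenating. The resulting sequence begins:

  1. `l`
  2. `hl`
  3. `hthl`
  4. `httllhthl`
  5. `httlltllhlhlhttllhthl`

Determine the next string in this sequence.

φ(httlltllhlhlhttllhthl) expands symbol-by-symbol to ht tll tll hl hl tll hl hl ht hl ht hl ht tll tll hl hl ht tll ht hl; joining the 21 pieces gives the next term.

httlltllhlhltllhlhlhthlhthlhttlltllhlhlhttllhthl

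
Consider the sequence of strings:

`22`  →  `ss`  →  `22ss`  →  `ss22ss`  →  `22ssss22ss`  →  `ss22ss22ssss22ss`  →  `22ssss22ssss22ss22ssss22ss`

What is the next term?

Each term (from the third on) is the two preceding terms concatenated in order: term 3 = 22·ss = 22ss.
Continuing: ss22ss22ssss22ss · 22ssss22ssss22ss22ssss22ss gives term 8.

ss22ss22ssss22ss22ssss22ssss22ss22ssss22ss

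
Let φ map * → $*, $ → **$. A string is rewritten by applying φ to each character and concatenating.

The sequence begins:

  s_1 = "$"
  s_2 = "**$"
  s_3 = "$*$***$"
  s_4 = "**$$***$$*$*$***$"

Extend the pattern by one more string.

$*$***$**$$*$*$***$**$$***$$***$$*$*$***$

Applying the rule to each of the 17 symbols of **$$***$$*$*$***$ gives the pieces $* $* **$ **$ $* $* $* **$ **$ $* **$ $* **$ $* $* $* **$, which concatenate to the answer.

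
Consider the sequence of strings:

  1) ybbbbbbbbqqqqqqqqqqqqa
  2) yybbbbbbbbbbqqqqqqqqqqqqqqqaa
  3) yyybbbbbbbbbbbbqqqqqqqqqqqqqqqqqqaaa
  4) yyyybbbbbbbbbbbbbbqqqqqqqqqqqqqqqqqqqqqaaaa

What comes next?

yyyyybbbbbbbbbbbbbbbbqqqqqqqqqqqqqqqqqqqqqqqqaaaaa

Term n consists of n-2 y's, followed by 2n+2 b's, followed by 3n+3 q's, followed by n-2 a's, where the shown terms are n = 3, 4, 5, 6.
Setting n = 7 gives 5, 16, 24, 5 characters in each block.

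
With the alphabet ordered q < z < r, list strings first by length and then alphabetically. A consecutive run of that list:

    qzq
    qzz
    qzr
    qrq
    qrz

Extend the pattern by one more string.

qrr

Treat qrz as a base-3 numeral over the given alphabet and add one, carrying through any trailing r's.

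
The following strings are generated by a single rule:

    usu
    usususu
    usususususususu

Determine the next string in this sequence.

usususususususususususususususu

s(k+1) = s(k)·s·s(k) — each term doubles the last with 's' between the halves.
So the next term is two copies of usususususususu with 's' between the halves.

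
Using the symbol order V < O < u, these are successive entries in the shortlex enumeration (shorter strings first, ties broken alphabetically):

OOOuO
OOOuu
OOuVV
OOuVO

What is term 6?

Continuing the enumeration 2 steps past OOuVO: OOuVO → OOuVu → (answer).

OOuOV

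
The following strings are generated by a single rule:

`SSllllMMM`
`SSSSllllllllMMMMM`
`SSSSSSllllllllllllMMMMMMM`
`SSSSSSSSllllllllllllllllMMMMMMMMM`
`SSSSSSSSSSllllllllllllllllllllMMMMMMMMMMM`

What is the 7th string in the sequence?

SSSSSSSSSSSSSSllllllllllllllllllllllllllllMMMMMMMMMMMMMMM

Term n consists of 2n S's, followed by 4n l's, followed by 2n+1 M's (n = 1, 2, …).
At n = 7 the blocks have lengths 14, 28, 15.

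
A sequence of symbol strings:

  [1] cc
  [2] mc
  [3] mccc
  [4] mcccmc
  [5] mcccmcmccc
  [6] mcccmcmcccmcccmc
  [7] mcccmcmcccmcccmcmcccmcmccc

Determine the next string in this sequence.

mcccmcmcccmcccmcmcccmcmcccmcccmcmcccmcccmc

From term 3 onward, concatenate the last term with the second-to-last: mc·cc = mccc, mccc·mc = mcccmc, …
Continuing: mcccmcmcccmcccmcmcccmcmccc · mcccmcmcccmcccmc gives term 8.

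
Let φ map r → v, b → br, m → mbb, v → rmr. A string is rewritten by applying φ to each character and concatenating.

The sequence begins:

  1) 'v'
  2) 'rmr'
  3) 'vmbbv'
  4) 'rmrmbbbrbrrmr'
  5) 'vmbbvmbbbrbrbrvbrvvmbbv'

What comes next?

Applying the rule to each of the 23 symbols of vmbbvmbbbrbrbrvbrvvmbbv gives the pieces rmr mbb br br rmr mbb br br br v br v br v rmr br v rmr rmr mbb br br rmr, which concatenate to the answer.

rmrmbbbrbrrmrmbbbrbrbrvbrvbrvrmrbrvrmrrmrmbbbrbrrmr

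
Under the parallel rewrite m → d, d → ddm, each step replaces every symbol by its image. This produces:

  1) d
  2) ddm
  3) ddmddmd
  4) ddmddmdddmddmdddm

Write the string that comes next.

φ(ddmddmdddmddmdddm) expands symbol-by-symbol to ddm ddm d ddm ddm d ddm ddm ddm d ddm ddm d ddm ddm ddm d; joining the 17 pieces gives the next term.

ddmddmdddmddmdddmddmddmdddmddmdddmddmddmd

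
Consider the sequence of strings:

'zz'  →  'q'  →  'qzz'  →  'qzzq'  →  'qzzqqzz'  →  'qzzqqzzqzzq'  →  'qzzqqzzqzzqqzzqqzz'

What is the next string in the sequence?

qzzqqzzqzzqqzzqqzzqzzqqzzqzzq

This is a Fibonacci-style word recurrence s(k) = s(k−1)·s(k−2): e.g. q·zz = qzz.
Continuing: qzzqqzzqzzqqzzqqzz · qzzqqzzqzzq gives term 8.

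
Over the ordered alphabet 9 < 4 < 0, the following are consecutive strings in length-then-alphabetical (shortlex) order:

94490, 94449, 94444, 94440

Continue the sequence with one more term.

94409

The successor of 94440 increments the rightmost position that isn't already 0 and resets every position after it to 9.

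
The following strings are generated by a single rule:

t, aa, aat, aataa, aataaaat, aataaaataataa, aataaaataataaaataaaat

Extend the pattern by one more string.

aataaaataataaaataaaataataaaataataa

This is a Fibonacci-style word recurrence s(k) = s(k−1)·s(k−2): e.g. aa·t = aat.
Continuing: aataaaataataaaataaaat · aataaaataataa gives term 8.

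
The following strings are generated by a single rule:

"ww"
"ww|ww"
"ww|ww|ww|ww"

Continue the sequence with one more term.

ww|ww|ww|ww|ww|ww|ww|ww

Each string is two copies of the previous one joined by '|'.
One more doubling of ww|ww|ww|ww gives the answer.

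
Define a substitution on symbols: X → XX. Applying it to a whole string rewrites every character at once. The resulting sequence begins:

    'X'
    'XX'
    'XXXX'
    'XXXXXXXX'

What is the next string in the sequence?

Apply φ to XXXXXXXX symbol by symbol: X→XX, X→XX, X→XX, X→XX, X→XX, X→XX, X→XX, X→XX; joined: XX XX XX XX XX XX XX XX.

XXXXXXXXXXXXXXXX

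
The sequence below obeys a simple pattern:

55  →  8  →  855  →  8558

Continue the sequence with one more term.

8558855

Each term (from the third on) is the previous term followed by the one before it: term 3 = 8·55 = 855.
Continuing: 8558 · 855 gives term 5.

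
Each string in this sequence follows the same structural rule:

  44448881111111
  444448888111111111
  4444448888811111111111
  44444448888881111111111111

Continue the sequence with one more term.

The n-th term is n+1 4's then n 8's then 2n+1 1's, where the shown terms are n = 3, 4, 5, 6.
For the next term, n = 7, so the run lengths are 8, 7, 15.

444444448888888111111111111111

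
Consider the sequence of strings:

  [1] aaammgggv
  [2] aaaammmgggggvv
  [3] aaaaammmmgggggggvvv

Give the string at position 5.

aaaaaaammmmmmgggggggggggvvvvv

The n-th term is n+2 a's then n+1 m's then 2n+1 g's then n v's (n = 1, 2, …).
At n = 5 the blocks have lengths 7, 6, 11, 5.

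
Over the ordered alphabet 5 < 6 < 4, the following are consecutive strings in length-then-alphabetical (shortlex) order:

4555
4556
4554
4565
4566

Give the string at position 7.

Continuing the enumeration 2 steps past 4566: 4566 → 4564 → (answer).

4545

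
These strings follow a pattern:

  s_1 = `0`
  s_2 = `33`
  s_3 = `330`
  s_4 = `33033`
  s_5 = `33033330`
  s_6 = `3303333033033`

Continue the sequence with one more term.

330333303303333033330

From term 3 onward, concatenate the last term with the second-to-last: 33·0 = 330, 330·33 = 33033, …
Continuing: 3303333033033 · 33033330 gives term 7.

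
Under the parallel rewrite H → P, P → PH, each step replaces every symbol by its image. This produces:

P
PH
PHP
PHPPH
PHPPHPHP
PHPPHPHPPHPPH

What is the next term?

φ(PHPPHPHPPHPPH) expands symbol-by-symbol to PH P PH PH P PH P PH PH P PH PH P; joining the 13 pieces gives the next term.

PHPPHPHPPHPPHPHPPHPHP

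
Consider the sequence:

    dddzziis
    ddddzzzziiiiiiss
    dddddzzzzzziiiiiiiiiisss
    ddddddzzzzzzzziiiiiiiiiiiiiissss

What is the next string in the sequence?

Term n consists of n+2 d's, followed by 2n z's, followed by 4n-2 i's, followed by n s's (n = 1, 2, …).
Setting n = 5 gives 7, 10, 18, 5 characters in each block.

dddddddzzzzzzzzzziiiiiiiiiiiiiiiiiisssss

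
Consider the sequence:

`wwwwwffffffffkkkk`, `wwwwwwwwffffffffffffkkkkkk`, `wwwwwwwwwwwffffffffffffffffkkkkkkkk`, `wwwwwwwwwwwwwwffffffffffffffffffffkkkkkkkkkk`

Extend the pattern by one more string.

Term n consists of 3n-1 w's, followed by 4n f's, followed by 2n k's, where the shown terms are n = 2, 3, 4, 5.
For the next term, n = 6, so the run lengths are 17, 24, 12.

wwwwwwwwwwwwwwwwwffffffffffffffffffffffffkkkkkkkkkkkk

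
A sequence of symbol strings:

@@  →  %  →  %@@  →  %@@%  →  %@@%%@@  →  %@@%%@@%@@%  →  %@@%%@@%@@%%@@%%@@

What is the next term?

%@@%%@@%@@%%@@%%@@%@@%%@@%@@%

Each term (from the third on) is the previous term followed by the one before it: term 3 = %·@@ = %@@.
Continuing: %@@%%@@%@@%%@@%%@@ · %@@%%@@%@@% gives term 8.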